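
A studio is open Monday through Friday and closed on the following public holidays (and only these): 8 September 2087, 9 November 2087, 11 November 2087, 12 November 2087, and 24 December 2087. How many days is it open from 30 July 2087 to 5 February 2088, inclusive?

30 July 2087 is a Wednesday.
That's 191 days from start to end, counting both.
191 = 7 × 27 + 2, so there are 27 full weeks plus 2 extra days.
Each full week contributes 5 weekdays (Mon–Fri): 27 × 5 = 135.
The 2 extra days are Wednesday, Thursday — 2 of them qualify.
Total: 135 + 2 = 137.
Holidays: 8 September 2087 (Mon); 9 November 2087 (Sun); 11 November 2087 (Tue); 12 November 2087 (Wed); 24 December 2087 (Wed).
4 of the 5 holidays fall on weekdays; the rest are weekends and were already excluded.
Business days: 137 − 4 = 133.

133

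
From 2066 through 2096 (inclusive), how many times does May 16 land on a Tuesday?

4

Day of week of May 16 in each year:
2066: Sun, 2067: Mon, 2068: Wed, 2069: Thu, 2070: Fri, 2071: Sat, 2072: Mon, 2073: Tue ✓, 2074: Wed, 2075: Thu, 2076: Sat, 2077: Sun, 2078: Mon, 2079: Tue ✓, 2080: Thu, 2081: Fri, 2082: Sat, 2083: Sun, 2084: Tue ✓, 2085: Wed, 2086: Thu, 2087: Fri, 2088: Sun, 2089: Mon, 2090: Tue ✓, 2091: Wed, 2092: Fri, 2093: Sat, 2094: Sun, 2095: Mon, 2096: Wed
Tuesdays: 2073, 2079, 2084, 2090.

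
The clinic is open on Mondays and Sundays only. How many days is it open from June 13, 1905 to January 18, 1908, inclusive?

June 13, 1905 is a Tuesday.
From June 13, 1905 to January 18, 1908 is 950 days inclusive.
950 = 7 × 135 + 5, so there are 135 full weeks plus 5 extra days.
Each full week contributes 2 days from the set (Mon, Sun): 135 × 2 = 270.
The 5 extra days are Tuesday, Wednesday, Thursday, Friday, Saturday — none qualify.
Total: 270 + 0 = 270.

270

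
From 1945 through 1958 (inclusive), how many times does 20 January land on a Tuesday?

2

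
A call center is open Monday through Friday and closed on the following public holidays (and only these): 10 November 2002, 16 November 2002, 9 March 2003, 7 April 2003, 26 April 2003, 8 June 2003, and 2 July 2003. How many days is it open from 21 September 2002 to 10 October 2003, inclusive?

21 September 2002 is a Saturday.
That's 385 days from start to end, counting both.
385 = 7 × 55, so the span is exactly 55 full weeks.
Each full week contributes 5 weekdays (Mon–Fri): 55 × 5 = 275.
Total: 275.
Holidays: 10 November 2002 (Sun); 16 November 2002 (Sat); 9 March 2003 (Sun); 7 April 2003 (Mon); 26 April 2003 (Sat); 8 June 2003 (Sun); 2 July 2003 (Wed).
2 of the 7 holidays fall on weekdays; the rest are weekends and were already excluded.
Business days: 275 − 2 = 273.

273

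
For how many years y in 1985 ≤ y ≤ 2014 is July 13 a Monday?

4

Day of week of July 13 in each year:
1985: Sat, 1986: Sun, 1987: Mon ✓, 1988: Wed, 1989: Thu, 1990: Fri, 1991: Sat, 1992: Mon ✓, 1993: Tue, 1994: Wed, 1995: Thu, 1996: Sat, 1997: Sun, 1998: Mon ✓, 1999: Tue, 2000: Thu, 2001: Fri, 2002: Sat, 2003: Sun, 2004: Tue, 2005: Wed, 2006: Thu, 2007: Fri, 2008: Sun, 2009: Mon ✓, 2010: Tue, 2011: Wed, 2012: Fri, 2013: Sat, 2014: Sun
Mondays: 1987, 1992, 1998, 2009.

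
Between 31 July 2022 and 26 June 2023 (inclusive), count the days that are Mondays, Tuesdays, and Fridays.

142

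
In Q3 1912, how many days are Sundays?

13

1912-07-01 is a Monday.
That's 92 days from start to end, counting both.
92 = 7 × 13 + 1, so there are 13 full weeks plus 1 extra day.
Each full week contributes one Sunday: 13 so far.
The 1 extra day is Monday — none qualify.
Total: 13 + 0 = 13.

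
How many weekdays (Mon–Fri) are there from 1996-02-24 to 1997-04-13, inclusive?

1996-02-24 is a Saturday.
From 1996-02-24 to 1997-04-13 is 415 days inclusive.
415 = 7 × 59 + 2, so there are 59 full weeks plus 2 extra days.
Each full week contributes 5 weekdays (Mon–Fri): 59 × 5 = 295.
The 2 extra days are Saturday, Sunday — none qualify.
Total: 295 + 0 = 295.

295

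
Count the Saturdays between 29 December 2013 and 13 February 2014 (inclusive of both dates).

6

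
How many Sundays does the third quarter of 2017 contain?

13

1 July 2017 is a Saturday.
The range spans 92 days (inclusive of both endpoints).
92 = 7 × 13 + 1, so there are 13 full weeks plus 1 extra day.
Each full week contributes one Sunday: 13 so far.
The 1 extra day is Sat — none qualify.
Total: 13 + 0 = 13.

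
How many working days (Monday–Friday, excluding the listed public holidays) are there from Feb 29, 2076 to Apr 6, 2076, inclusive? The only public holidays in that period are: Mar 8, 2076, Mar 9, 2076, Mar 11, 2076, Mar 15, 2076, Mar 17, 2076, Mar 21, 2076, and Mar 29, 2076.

Feb 29, 2076 is a Saturday.
That's 38 days from start to end, counting both.
38 = 7 × 5 + 3, so there are 5 full weeks plus 3 extra days.
Each full week contributes 5 weekdays (Mon–Fri): 5 × 5 = 25.
The 3 extra days are Sat, Sun, Mon — 1 of them qualifies.
Total: 25 + 1 = 26.
Holidays: Mar 8, 2076 (Sun); Mar 9, 2076 (Mon); Mar 11, 2076 (Wed); Mar 15, 2076 (Sun); Mar 17, 2076 (Tue); Mar 21, 2076 (Sat); Mar 29, 2076 (Sun).
3 of the 7 holidays fall on weekdays; the rest are weekends and were already excluded.
Business days: 26 − 3 = 23.

23 working days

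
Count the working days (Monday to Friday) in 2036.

262 weekdays

Jan 1, 2036 is a Tuesday.
That's 366 days from start to end, counting both.
366 = 7 × 52 + 2, so there are 52 full weeks plus 2 extra days.
Each full week contributes 5 weekdays (Mon–Fri): 52 × 5 = 260.
The 2 extra days are Tuesday, Wednesday — 2 of them qualify.
Total: 260 + 2 = 262.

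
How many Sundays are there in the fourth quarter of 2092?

2092-10-01 is a Wednesday.
From 2092-10-01 to 2092-12-31 is 92 days inclusive.
92 = 7 × 13 + 1, so there are 13 full weeks plus 1 extra day.
Each full week contributes one Sunday: 13 so far.
The 1 extra day is Wed — none qualify.
Total: 13 + 0 = 13.

13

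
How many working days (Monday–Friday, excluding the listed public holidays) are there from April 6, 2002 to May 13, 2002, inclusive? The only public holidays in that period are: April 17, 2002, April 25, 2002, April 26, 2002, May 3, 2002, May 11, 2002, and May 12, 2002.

22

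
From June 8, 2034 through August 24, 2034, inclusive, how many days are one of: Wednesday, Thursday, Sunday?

June 8, 2034 is a Thursday.
The range spans 78 days (inclusive of both endpoints).
78 = 7 × 11 + 1, so there are 11 full weeks plus 1 extra day.
Each full week contributes 3 days from the set (Wed, Thu, Sun): 11 × 3 = 33.
The 1 extra day is Thu — 1 of them qualifies.
Total: 33 + 1 = 34.

34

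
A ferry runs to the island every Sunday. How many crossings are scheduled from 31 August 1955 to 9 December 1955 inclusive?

31 August 1955 is a Wednesday.
The range spans 101 days (inclusive of both endpoints).
101 = 7 × 14 + 3, so there are 14 full weeks plus 3 extra days.
Each full week contributes one Sunday: 14 so far.
The 3 extra days are Wednesday, Thursday, Friday — none qualify.
Total: 14 + 0 = 14.

14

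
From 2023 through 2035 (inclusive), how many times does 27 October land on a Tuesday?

1

Day of week of October 27 in each year:
2023: Fri, 2024: Sun, 2025: Mon, 2026: Tue ✓, 2027: Wed, 2028: Fri, 2029: Sat, 2030: Sun, 2031: Mon, 2032: Wed, 2033: Thu, 2034: Fri, 2035: Sat
Tuesdays: 2026.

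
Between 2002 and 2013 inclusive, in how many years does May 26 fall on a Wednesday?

2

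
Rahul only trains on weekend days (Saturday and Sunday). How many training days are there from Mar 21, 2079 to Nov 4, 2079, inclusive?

65

Mar 21, 2079 is a Tuesday.
The range spans 229 days (inclusive of both endpoints).
229 = 7 × 32 + 5, so there are 32 full weeks plus 5 extra days.
Each full week contributes 2 weekend days (Sat, Sun): 32 × 2 = 64.
The 5 extra days are Tuesday, Wednesday, Thursday, Friday, Saturday — 1 of them qualifies.
Total: 64 + 1 = 65.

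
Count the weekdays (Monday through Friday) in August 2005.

23 weekdays

2005-08-01 is a Monday.
From 2005-08-01 to 2005-08-31 is 31 days inclusive.
31 = 7 × 4 + 3, so there are 4 full weeks plus 3 extra days.
Each full week contributes 5 weekdays (Mon–Fri): 4 × 5 = 20.
The 3 extra days are Mon, Tue, Wed — 3 of them qualify.
Total: 20 + 3 = 23.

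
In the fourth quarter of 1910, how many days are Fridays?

13

Oct 1, 1910 is a Saturday.
That's 92 days from start to end, counting both.
92 = 7 × 13 + 1, so there are 13 full weeks plus 1 extra day.
Each full week contributes one Friday: 13 so far.
The 1 extra day is Saturday — none qualify.
Total: 13 + 0 = 13.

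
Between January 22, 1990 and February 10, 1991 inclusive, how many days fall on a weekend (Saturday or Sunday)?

110

January 22, 1990 is a Monday.
The range spans 385 days (inclusive of both endpoints).
385 = 7 × 55, so the span is exactly 55 full weeks.
Each full week contributes 2 weekend days (Sat, Sun): 55 × 2 = 110.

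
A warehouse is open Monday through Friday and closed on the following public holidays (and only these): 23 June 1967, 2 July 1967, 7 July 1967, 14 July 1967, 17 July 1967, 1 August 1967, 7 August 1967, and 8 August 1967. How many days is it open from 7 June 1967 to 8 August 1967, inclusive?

7 June 1967 is a Wednesday.
That's 63 days from start to end, counting both.
63 = 7 × 9, so the span is exactly 9 full weeks.
Each full week contributes 5 weekdays (Mon–Fri): 9 × 5 = 45.
Total: 45.
Holidays: 23 June 1967 (Fri); 2 July 1967 (Sun); 7 July 1967 (Fri); 14 July 1967 (Fri); 17 July 1967 (Mon); 1 August 1967 (Tue); 7 August 1967 (Mon); 8 August 1967 (Tue).
7 of the 8 holidays fall on weekdays; the rest are weekends and were already excluded.
Business days: 45 − 7 = 38.

38 working days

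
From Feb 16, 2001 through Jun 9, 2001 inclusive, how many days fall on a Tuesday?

16 Tuesdays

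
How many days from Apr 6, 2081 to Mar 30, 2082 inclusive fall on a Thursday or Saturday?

Apr 6, 2081 is a Sunday.
From Apr 6, 2081 to Mar 30, 2082 is 359 days inclusive.
359 = 7 × 51 + 2, so there are 51 full weeks plus 2 extra days.
Each full week contributes 2 days from the set (Thu, Sat): 51 × 2 = 102.
The 2 extra days are Sunday, Monday — none qualify.
Total: 102 + 0 = 102.

102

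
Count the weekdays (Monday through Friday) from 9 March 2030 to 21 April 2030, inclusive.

30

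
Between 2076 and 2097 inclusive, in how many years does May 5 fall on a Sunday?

Day of week of May 5 in each year:
2076: Tue, 2077: Wed, 2078: Thu, 2079: Fri, 2080: Sun ✓, 2081: Mon, 2082: Tue, 2083: Wed, 2084: Fri, 2085: Sat, 2086: Sun ✓, 2087: Mon, 2088: Wed, 2089: Thu, 2090: Fri, 2091: Sat, 2092: Mon, 2093: Tue, 2094: Wed, 2095: Thu, 2096: Sat, 2097: Sun ✓
Sundays: 2080, 2086, 2097.

3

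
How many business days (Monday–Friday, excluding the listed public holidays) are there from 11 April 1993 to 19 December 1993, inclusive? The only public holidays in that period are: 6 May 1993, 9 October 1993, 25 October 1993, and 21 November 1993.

178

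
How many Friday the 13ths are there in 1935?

The 13th falls on a Friday when the month's 13th has weekday Fri.
Jan 13 is Sun; Feb 13 is Wed; Mar 13 is Wed; Apr 13 is Sat; May 13 is Mon; Jun 13 is Thu; Jul 13 is Sat; Aug 13 is Tue; Sep 13 is Fri ✓; Oct 13 is Sun; Nov 13 is Wed; Dec 13 is Fri ✓.
Friday the 13ths: Sep, Dec.

2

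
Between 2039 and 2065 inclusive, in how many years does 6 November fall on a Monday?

4

Day of week of November 6 in each year:
2039: Sun, 2040: Tue, 2041: Wed, 2042: Thu, 2043: Fri, 2044: Sun, 2045: Mon ✓, 2046: Tue, 2047: Wed, 2048: Fri, 2049: Sat, 2050: Sun, 2051: Mon ✓, 2052: Wed, 2053: Thu, 2054: Fri, 2055: Sat, 2056: Mon ✓, 2057: Tue, 2058: Wed, 2059: Thu, 2060: Sat, 2061: Sun, 2062: Mon ✓, 2063: Tue, 2064: Thu, 2065: Fri
Mondays: 2045, 2051, 2056, 2062.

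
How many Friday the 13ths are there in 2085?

2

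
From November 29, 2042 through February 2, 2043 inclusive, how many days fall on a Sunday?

November 29, 2042 is a Saturday.
From November 29, 2042 to February 2, 2043 is 66 days inclusive.
66 = 7 × 9 + 3, so there are 9 full weeks plus 3 extra days.
Each full week contributes one Sunday: 9 so far.
The 3 extra days are Saturday, Sunday, Monday — 1 of them qualifies.
Total: 9 + 1 = 10.

10 Sundays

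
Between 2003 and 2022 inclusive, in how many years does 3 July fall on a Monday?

2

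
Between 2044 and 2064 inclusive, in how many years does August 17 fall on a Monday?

2

Day of week of August 17 in each year:
2044: Wed, 2045: Thu, 2046: Fri, 2047: Sat, 2048: Mon ✓, 2049: Tue, 2050: Wed, 2051: Thu, 2052: Sat, 2053: Sun, 2054: Mon ✓, 2055: Tue, 2056: Thu, 2057: Fri, 2058: Sat, 2059: Sun, 2060: Tue, 2061: Wed, 2062: Thu, 2063: Fri, 2064: Sun
Mondays: 2048, 2054.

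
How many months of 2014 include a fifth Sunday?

A month has five Sundays exactly when Sunday falls within its first (length − 28) days.
Jan: 31 days, starts Wed → 5 of Wed, Thu, Fri
Feb: 28 days, starts Sat → 5 of (none)
Mar: 31 days, starts Sat → 5 of Sat, Sun, Mon ✓
Apr: 30 days, starts Tue → 5 of Tue, Wed
May: 31 days, starts Thu → 5 of Thu, Fri, Sat
Jun: 30 days, starts Sun → 5 of Sun, Mon ✓
Jul: 31 days, starts Tue → 5 of Tue, Wed, Thu
Aug: 31 days, starts Fri → 5 of Fri, Sat, Sun ✓
Sep: 30 days, starts Mon → 5 of Mon, Tue
Oct: 31 days, starts Wed → 5 of Wed, Thu, Fri
Nov: 30 days, starts Sat → 5 of Sat, Sun ✓
Dec: 31 days, starts Mon → 5 of Mon, Tue, Wed
Months with five Sundays: Mar, Jun, Aug, Nov.

4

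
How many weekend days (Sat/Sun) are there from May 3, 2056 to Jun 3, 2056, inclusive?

9

May 3, 2056 is a Wednesday.
The range spans 32 days (inclusive of both endpoints).
32 = 7 × 4 + 4, so there are 4 full weeks plus 4 extra days.
Each full week contributes 2 weekend days (Sat, Sun): 4 × 2 = 8.
The 4 extra days are Wed, Thu, Fri, Sat — 1 of them qualifies.
Total: 8 + 1 = 9.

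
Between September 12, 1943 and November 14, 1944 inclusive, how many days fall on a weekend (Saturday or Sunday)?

123

September 12, 1943 is a Sunday.
The range spans 430 days (inclusive of both endpoints).
430 = 7 × 61 + 3, so there are 61 full weeks plus 3 extra days.
Each full week contributes 2 weekend days (Sat, Sun): 61 × 2 = 122.
The 3 extra days are Sunday, Monday, Tuesday — 1 of them qualifies.
Total: 122 + 1 = 123.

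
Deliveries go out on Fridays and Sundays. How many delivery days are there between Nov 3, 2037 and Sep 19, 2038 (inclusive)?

92

Nov 3, 2037 is a Tuesday.
That's 321 days from start to end, counting both.
321 = 7 × 45 + 6, so there are 45 full weeks plus 6 extra days.
Each full week contributes 2 days from the set (Fri, Sun): 45 × 2 = 90.
The 6 extra days are Tuesday, Wednesday, Thursday, Friday, Saturday, Sunday — 2 of them qualify.
Total: 90 + 2 = 92.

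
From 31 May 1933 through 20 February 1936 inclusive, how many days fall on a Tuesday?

31 May 1933 is a Wednesday.
That's 996 days from start to end, counting both.
996 = 7 × 142 + 2, so there are 142 full weeks plus 2 extra days.
Each full week contributes one Tuesday: 142 so far.
The 2 extra days are Wed, Thu — none qualify.
Total: 142 + 0 = 142.

142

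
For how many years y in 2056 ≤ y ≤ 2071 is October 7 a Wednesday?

2

Day of week of October 7 in each year:
2056: Sat, 2057: Sun, 2058: Mon, 2059: Tue, 2060: Thu, 2061: Fri, 2062: Sat, 2063: Sun, 2064: Tue, 2065: Wed ✓, 2066: Thu, 2067: Fri, 2068: Sun, 2069: Mon, 2070: Tue, 2071: Wed ✓
Wednesdays: 2065, 2071.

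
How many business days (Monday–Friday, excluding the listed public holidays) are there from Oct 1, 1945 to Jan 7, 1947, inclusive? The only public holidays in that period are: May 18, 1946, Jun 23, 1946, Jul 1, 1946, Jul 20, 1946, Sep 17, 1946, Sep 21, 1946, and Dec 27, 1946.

Oct 1, 1945 is a Monday.
The range spans 464 days (inclusive of both endpoints).
464 = 7 × 66 + 2, so there are 66 full weeks plus 2 extra days.
Each full week contributes 5 weekdays (Mon–Fri): 66 × 5 = 330.
The 2 extra days are Mon, Tue — 2 of them qualify.
Total: 330 + 2 = 332.
Holidays: May 18, 1946 (Sat); Jun 23, 1946 (Sun); Jul 1, 1946 (Mon); Jul 20, 1946 (Sat); Sep 17, 1946 (Tue); Sep 21, 1946 (Sat); Dec 27, 1946 (Fri).
3 of the 7 holidays fall on weekdays; the rest are weekends and were already excluded.
Business days: 332 − 3 = 329.

329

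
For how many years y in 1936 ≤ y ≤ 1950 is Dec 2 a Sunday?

1

Day of week of December 2 in each year:
1936: Wed, 1937: Thu, 1938: Fri, 1939: Sat, 1940: Mon, 1941: Tue, 1942: Wed, 1943: Thu, 1944: Sat, 1945: Sun ✓, 1946: Mon, 1947: Tue, 1948: Thu, 1949: Fri, 1950: Sat
Sundays: 1945.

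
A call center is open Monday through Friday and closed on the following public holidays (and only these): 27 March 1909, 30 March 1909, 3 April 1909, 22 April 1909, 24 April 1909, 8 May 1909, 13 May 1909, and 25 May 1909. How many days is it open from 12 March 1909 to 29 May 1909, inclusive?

12 March 1909 is a Friday.
From 12 March 1909 to 29 May 1909 is 79 days inclusive.
79 = 7 × 11 + 2, so there are 11 full weeks plus 2 extra days.
Each full week contributes 5 weekdays (Mon–Fri): 11 × 5 = 55.
The 2 extra days are Friday, Saturday — 1 of them qualifies.
Total: 55 + 1 = 56.
Holidays: 27 March 1909 (Sat); 30 March 1909 (Tue); 3 April 1909 (Sat); 22 April 1909 (Thu); 24 April 1909 (Sat); 8 May 1909 (Sat); 13 May 1909 (Thu); 25 May 1909 (Tue).
4 of the 8 holidays fall on weekdays; the rest are weekends and were already excluded.
Business days: 56 − 4 = 52.

52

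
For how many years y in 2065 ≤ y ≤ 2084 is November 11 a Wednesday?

Day of week of November 11 in each year:
2065: Wed ✓, 2066: Thu, 2067: Fri, 2068: Sun, 2069: Mon, 2070: Tue, 2071: Wed ✓, 2072: Fri, 2073: Sat, 2074: Sun, 2075: Mon, 2076: Wed ✓, 2077: Thu, 2078: Fri, 2079: Sat, 2080: Mon, 2081: Tue, 2082: Wed ✓, 2083: Thu, 2084: Sat
Wednesdays: 2065, 2071, 2076, 2082.

4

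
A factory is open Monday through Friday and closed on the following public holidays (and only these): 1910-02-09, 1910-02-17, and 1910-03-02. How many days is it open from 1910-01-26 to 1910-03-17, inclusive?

34

1910-01-26 is a Wednesday.
That's 51 days from start to end, counting both.
51 = 7 × 7 + 2, so there are 7 full weeks plus 2 extra days.
Each full week contributes 5 weekdays (Mon–Fri): 7 × 5 = 35.
The 2 extra days are Wednesday, Thursday — 2 of them qualify.
Total: 35 + 2 = 37.
Holidays: 1910-02-09 (Wed); 1910-02-17 (Thu); 1910-03-02 (Wed).
All 3 holidays fall on weekdays, so subtract 3.
Business days: 37 − 3 = 34.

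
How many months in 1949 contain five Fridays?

4

A month has five Fridays exactly when Friday falls within its first (length − 28) days.
Jan: 31 days, starts Sat → 5 of Sat, Sun, Mon
Feb: 28 days, starts Tue → 5 of (none)
Mar: 31 days, starts Tue → 5 of Tue, Wed, Thu
Apr: 30 days, starts Fri → 5 of Fri, Sat ✓
May: 31 days, starts Sun → 5 of Sun, Mon, Tue
Jun: 30 days, starts Wed → 5 of Wed, Thu
Jul: 31 days, starts Fri → 5 of Fri, Sat, Sun ✓
Aug: 31 days, starts Mon → 5 of Mon, Tue, Wed
Sep: 30 days, starts Thu → 5 of Thu, Fri ✓
Oct: 31 days, starts Sat → 5 of Sat, Sun, Mon
Nov: 30 days, starts Tue → 5 of Tue, Wed
Dec: 31 days, starts Thu → 5 of Thu, Fri, Sat ✓
Months with five Fridays: Apr, Jul, Sep, Dec.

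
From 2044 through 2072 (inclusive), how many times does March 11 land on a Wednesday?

4

Day of week of March 11 in each year:
2044: Fri, 2045: Sat, 2046: Sun, 2047: Mon, 2048: Wed ✓, 2049: Thu, 2050: Fri, 2051: Sat, 2052: Mon, 2053: Tue, 2054: Wed ✓, 2055: Thu, 2056: Sat, 2057: Sun, 2058: Mon, 2059: Tue, 2060: Thu, 2061: Fri, 2062: Sat, 2063: Sun, 2064: Tue, 2065: Wed ✓, 2066: Thu, 2067: Fri, 2068: Sun, 2069: Mon, 2070: Tue, 2071: Wed ✓, 2072: Fri
Wednesdays: 2048, 2054, 2065, 2071.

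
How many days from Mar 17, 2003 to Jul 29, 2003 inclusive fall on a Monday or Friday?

39

Mar 17, 2003 is a Monday.
The range spans 135 days (inclusive of both endpoints).
135 = 7 × 19 + 2, so there are 19 full weeks plus 2 extra days.
Each full week contributes 2 days from the set (Mon, Fri): 19 × 2 = 38.
The 2 extra days are Monday, Tuesday — 1 of them qualifies.
Total: 38 + 1 = 39.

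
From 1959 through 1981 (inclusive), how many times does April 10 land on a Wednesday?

Day of week of April 10 in each year:
1959: Fri, 1960: Sun, 1961: Mon, 1962: Tue, 1963: Wed ✓, 1964: Fri, 1965: Sat, 1966: Sun, 1967: Mon, 1968: Wed ✓, 1969: Thu, 1970: Fri, 1971: Sat, 1972: Mon, 1973: Tue, 1974: Wed ✓, 1975: Thu, 1976: Sat, 1977: Sun, 1978: Mon, 1979: Tue, 1980: Thu, 1981: Fri
Wednesdays: 1963, 1968, 1974.

3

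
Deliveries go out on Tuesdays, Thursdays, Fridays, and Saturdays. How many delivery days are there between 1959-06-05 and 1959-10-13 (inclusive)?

1959-06-05 is a Friday.
The range spans 131 days (inclusive of both endpoints).
131 = 7 × 18 + 5, so there are 18 full weeks plus 5 extra days.
Each full week contributes 4 days from the set (Tue, Thu, Fri, Sat): 18 × 4 = 72.
The 5 extra days are Friday, Saturday, Sunday, Monday, Tuesday — 3 of them qualify.
Total: 72 + 3 = 75.

75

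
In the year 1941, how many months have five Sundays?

A month has five Sundays exactly when Sunday falls within its first (length − 28) days.
Jan: 31 days, starts Wed → 5 of Wed, Thu, Fri
Feb: 28 days, starts Sat → 5 of (none)
Mar: 31 days, starts Sat → 5 of Sat, Sun, Mon ✓
Apr: 30 days, starts Tue → 5 of Tue, Wed
May: 31 days, starts Thu → 5 of Thu, Fri, Sat
Jun: 30 days, starts Sun → 5 of Sun, Mon ✓
Jul: 31 days, starts Tue → 5 of Tue, Wed, Thu
Aug: 31 days, starts Fri → 5 of Fri, Sat, Sun ✓
Sep: 30 days, starts Mon → 5 of Mon, Tue
Oct: 31 days, starts Wed → 5 of Wed, Thu, Fri
Nov: 30 days, starts Sat → 5 of Sat, Sun ✓
Dec: 31 days, starts Mon → 5 of Mon, Tue, Wed
Months with five Sundays: Mar, Jun, Aug, Nov.

4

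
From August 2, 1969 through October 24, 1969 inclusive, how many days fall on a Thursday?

12

August 2, 1969 is a Saturday.
That's 84 days from start to end, counting both.
84 = 7 × 12, so the span is exactly 12 full weeks.
Each full week contributes one Thursday: 12 so far.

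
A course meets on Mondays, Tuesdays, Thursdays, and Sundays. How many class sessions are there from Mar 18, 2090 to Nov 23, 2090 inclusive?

144

Mar 18, 2090 is a Saturday.
The range spans 251 days (inclusive of both endpoints).
251 = 7 × 35 + 6, so there are 35 full weeks plus 6 extra days.
Each full week contributes 4 days from the set (Mon, Tue, Thu, Sun): 35 × 4 = 140.
The 6 extra days are Sat, Sun, Mon, Tue, Wed, Thu — 4 of them qualify.
Total: 140 + 4 = 144.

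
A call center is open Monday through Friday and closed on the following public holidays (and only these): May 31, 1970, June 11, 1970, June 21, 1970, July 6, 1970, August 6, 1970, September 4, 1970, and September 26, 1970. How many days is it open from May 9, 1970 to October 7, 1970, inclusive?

May 9, 1970 is a Saturday.
That's 152 days from start to end, counting both.
152 = 7 × 21 + 5, so there are 21 full weeks plus 5 extra days.
Each full week contributes 5 weekdays (Mon–Fri): 21 × 5 = 105.
The 5 extra days are Sat, Sun, Mon, Tue, Wed — 3 of them qualify.
Total: 105 + 3 = 108.
Holidays: May 31, 1970 (Sun); June 11, 1970 (Thu); June 21, 1970 (Sun); July 6, 1970 (Mon); August 6, 1970 (Thu); September 4, 1970 (Fri); September 26, 1970 (Sat).
4 of the 7 holidays fall on weekdays; the rest are weekends and were already excluded.
Business days: 108 − 4 = 104.

104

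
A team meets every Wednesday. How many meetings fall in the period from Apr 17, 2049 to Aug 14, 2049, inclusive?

17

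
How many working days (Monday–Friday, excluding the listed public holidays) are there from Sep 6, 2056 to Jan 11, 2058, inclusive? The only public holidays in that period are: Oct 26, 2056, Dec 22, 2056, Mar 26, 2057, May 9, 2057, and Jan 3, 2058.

348

Sep 6, 2056 is a Wednesday.
From Sep 6, 2056 to Jan 11, 2058 is 493 days inclusive.
493 = 7 × 70 + 3, so there are 70 full weeks plus 3 extra days.
Each full week contributes 5 weekdays (Mon–Fri): 70 × 5 = 350.
The 3 extra days are Wed, Thu, Fri — 3 of them qualify.
Total: 350 + 3 = 353.
Holidays: Oct 26, 2056 (Thu); Dec 22, 2056 (Fri); Mar 26, 2057 (Mon); May 9, 2057 (Wed); Jan 3, 2058 (Thu).
All 5 holidays fall on weekdays, so subtract 5.
Business days: 353 − 5 = 348.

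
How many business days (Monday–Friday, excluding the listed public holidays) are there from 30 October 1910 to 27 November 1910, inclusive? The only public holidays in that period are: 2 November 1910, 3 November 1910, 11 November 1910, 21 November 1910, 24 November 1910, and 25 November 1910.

14

30 October 1910 is a Sunday.
The range spans 29 days (inclusive of both endpoints).
29 = 7 × 4 + 1, so there are 4 full weeks plus 1 extra day.
Each full week contributes 5 weekdays (Mon–Fri): 4 × 5 = 20.
The 1 extra day is Sun — none qualify.
Total: 20 + 0 = 20.
Holidays: 2 November 1910 (Wed); 3 November 1910 (Thu); 11 November 1910 (Fri); 21 November 1910 (Mon); 24 November 1910 (Thu); 25 November 1910 (Fri).
All 6 holidays fall on weekdays, so subtract 6.
Business days: 20 − 6 = 14.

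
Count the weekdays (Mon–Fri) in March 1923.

22 weekdays

1 March 1923 is a Thursday.
That's 31 days from start to end, counting both.
31 = 7 × 4 + 3, so there are 4 full weeks plus 3 extra days.
Each full week contributes 5 weekdays (Mon–Fri): 4 × 5 = 20.
The 3 extra days are Thu, Fri, Sat — 2 of them qualify.
Total: 20 + 2 = 22.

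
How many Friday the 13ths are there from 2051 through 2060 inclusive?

17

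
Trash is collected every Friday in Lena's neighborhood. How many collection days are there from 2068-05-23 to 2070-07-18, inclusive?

113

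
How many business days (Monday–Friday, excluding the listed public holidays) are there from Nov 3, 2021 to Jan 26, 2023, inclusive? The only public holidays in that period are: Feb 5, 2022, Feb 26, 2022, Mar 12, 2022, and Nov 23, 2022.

321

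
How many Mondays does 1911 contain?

1 January 1911 is a Sunday.
The range spans 365 days (inclusive of both endpoints).
365 = 7 × 52 + 1, so there are 52 full weeks plus 1 extra day.
Each full week contributes one Monday: 52 so far.
The 1 extra day is Sun — none qualify.
Total: 52 + 0 = 52.

52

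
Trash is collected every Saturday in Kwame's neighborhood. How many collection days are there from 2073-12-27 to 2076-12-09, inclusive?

2073-12-27 is a Wednesday.
The range spans 1079 days (inclusive of both endpoints).
1079 = 7 × 154 + 1, so there are 154 full weeks plus 1 extra day.
Each full week contributes one Saturday: 154 so far.
The 1 extra day is Wednesday — none qualify.
Total: 154 + 0 = 154.

154 Saturdays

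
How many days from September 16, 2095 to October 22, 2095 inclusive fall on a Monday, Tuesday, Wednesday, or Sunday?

20

September 16, 2095 is a Friday.
The range spans 37 days (inclusive of both endpoints).
37 = 7 × 5 + 2, so there are 5 full weeks plus 2 extra days.
Each full week contributes 4 days from the set (Mon, Tue, Wed, Sun): 5 × 4 = 20.
The 2 extra days are Fri, Sat — none qualify.
Total: 20 + 0 = 20.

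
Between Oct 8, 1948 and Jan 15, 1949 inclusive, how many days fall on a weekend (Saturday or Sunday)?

29

Oct 8, 1948 is a Friday.
From Oct 8, 1948 to Jan 15, 1949 is 100 days inclusive.
100 = 7 × 14 + 2, so there are 14 full weeks plus 2 extra days.
Each full week contributes 2 weekend days (Sat, Sun): 14 × 2 = 28.
The 2 extra days are Fri, Sat — 1 of them qualifies.
Total: 28 + 1 = 29.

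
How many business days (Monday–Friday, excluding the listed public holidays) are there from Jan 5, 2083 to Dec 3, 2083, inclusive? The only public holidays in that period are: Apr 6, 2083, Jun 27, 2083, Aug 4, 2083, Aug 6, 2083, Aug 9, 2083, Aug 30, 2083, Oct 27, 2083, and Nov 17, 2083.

232

Jan 5, 2083 is a Tuesday.
From Jan 5, 2083 to Dec 3, 2083 is 333 days inclusive.
333 = 7 × 47 + 4, so there are 47 full weeks plus 4 extra days.
Each full week contributes 5 weekdays (Mon–Fri): 47 × 5 = 235.
The 4 extra days are Tue, Wed, Thu, Fri — 4 of them qualify.
Total: 235 + 4 = 239.
Holidays: Apr 6, 2083 (Tue); Jun 27, 2083 (Sun); Aug 4, 2083 (Wed); Aug 6, 2083 (Fri); Aug 9, 2083 (Mon); Aug 30, 2083 (Mon); Oct 27, 2083 (Wed); Nov 17, 2083 (Wed).
7 of the 8 holidays fall on weekdays; the rest are weekends and were already excluded.
Business days: 239 − 7 = 232.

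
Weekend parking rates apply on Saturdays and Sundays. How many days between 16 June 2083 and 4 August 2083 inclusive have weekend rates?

16 June 2083 is a Wednesday.
The range spans 50 days (inclusive of both endpoints).
50 = 7 × 7 + 1, so there are 7 full weeks plus 1 extra day.
Each full week contributes 2 weekend days (Sat, Sun): 7 × 2 = 14.
The 1 extra day is Wed — none qualify.
Total: 14 + 0 = 14.

14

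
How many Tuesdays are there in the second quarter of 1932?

13

Apr 1, 1932 is a Friday.
The range spans 91 days (inclusive of both endpoints).
91 = 7 × 13, so the span is exactly 13 full weeks.
Each full week contributes one Tuesday: 13 so far.
Total: 13.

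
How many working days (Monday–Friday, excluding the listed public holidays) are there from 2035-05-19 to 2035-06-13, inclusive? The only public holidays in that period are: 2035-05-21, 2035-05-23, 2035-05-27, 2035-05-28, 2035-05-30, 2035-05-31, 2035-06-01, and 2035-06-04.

11 working days

2035-05-19 is a Saturday.
That's 26 days from start to end, counting both.
26 = 7 × 3 + 5, so there are 3 full weeks plus 5 extra days.
Each full week contributes 5 weekdays (Mon–Fri): 3 × 5 = 15.
The 5 extra days are Saturday, Sunday, Monday, Tuesday, Wednesday — 3 of them qualify.
Total: 15 + 3 = 18.
Holidays: 2035-05-21 (Mon); 2035-05-23 (Wed); 2035-05-27 (Sun); 2035-05-28 (Mon); 2035-05-30 (Wed); 2035-05-31 (Thu); 2035-06-01 (Fri); 2035-06-04 (Mon).
7 of the 8 holidays fall on weekdays; the rest are weekends and were already excluded.
Business days: 18 − 7 = 11.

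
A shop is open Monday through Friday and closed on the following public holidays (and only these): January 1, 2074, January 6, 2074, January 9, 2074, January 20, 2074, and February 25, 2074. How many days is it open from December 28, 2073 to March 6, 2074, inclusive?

December 28, 2073 is a Thursday.
From December 28, 2073 to March 6, 2074 is 69 days inclusive.
69 = 7 × 9 + 6, so there are 9 full weeks plus 6 extra days.
Each full week contributes 5 weekdays (Mon–Fri): 9 × 5 = 45.
The 6 extra days are Thursday, Friday, Saturday, Sunday, Monday, Tuesday — 4 of them qualify.
Total: 45 + 4 = 49.
Holidays: January 1, 2074 (Mon); January 6, 2074 (Sat); January 9, 2074 (Tue); January 20, 2074 (Sat); February 25, 2074 (Sun).
2 of the 5 holidays fall on weekdays; the rest are weekends and were already excluded.
Business days: 49 − 2 = 47.

47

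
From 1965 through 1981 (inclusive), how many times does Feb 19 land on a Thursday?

3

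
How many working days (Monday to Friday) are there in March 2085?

2085-03-01 is a Thursday.
From 2085-03-01 to 2085-03-31 is 31 days inclusive.
31 = 7 × 4 + 3, so there are 4 full weeks plus 3 extra days.
Each full week contributes 5 weekdays (Mon–Fri): 4 × 5 = 20.
The 3 extra days are Thursday, Friday, Saturday — 2 of them qualify.
Total: 20 + 2 = 22.

22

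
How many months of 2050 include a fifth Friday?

A month has five Fridays exactly when Friday falls within its first (length − 28) days.
Jan: 31 days, starts Sat → 5 of Sat, Sun, Mon
Feb: 28 days, starts Tue → 5 of (none)
Mar: 31 days, starts Tue → 5 of Tue, Wed, Thu
Apr: 30 days, starts Fri → 5 of Fri, Sat ✓
May: 31 days, starts Sun → 5 of Sun, Mon, Tue
Jun: 30 days, starts Wed → 5 of Wed, Thu
Jul: 31 days, starts Fri → 5 of Fri, Sat, Sun ✓
Aug: 31 days, starts Mon → 5 of Mon, Tue, Wed
Sep: 30 days, starts Thu → 5 of Thu, Fri ✓
Oct: 31 days, starts Sat → 5 of Sat, Sun, Mon
Nov: 30 days, starts Tue → 5 of Tue, Wed
Dec: 31 days, starts Thu → 5 of Thu, Fri, Sat ✓
Months with five Fridays: Apr, Jul, Sep, Dec.

4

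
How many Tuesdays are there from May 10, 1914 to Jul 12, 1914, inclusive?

May 10, 1914 is a Sunday.
From May 10, 1914 to Jul 12, 1914 is 64 days inclusive.
64 = 7 × 9 + 1, so there are 9 full weeks plus 1 extra day.
Each full week contributes one Tuesday: 9 so far.
The 1 extra day is Sun — none qualify.
Total: 9 + 0 = 9.

9 Tuesdays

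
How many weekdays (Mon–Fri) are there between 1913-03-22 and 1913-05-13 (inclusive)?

1913-03-22 is a Saturday.
From 1913-03-22 to 1913-05-13 is 53 days inclusive.
53 = 7 × 7 + 4, so there are 7 full weeks plus 4 extra days.
Each full week contributes 5 weekdays (Mon–Fri): 7 × 5 = 35.
The 4 extra days are Sat, Sun, Mon, Tue — 2 of them qualify.
Total: 35 + 2 = 37.

37 weekdays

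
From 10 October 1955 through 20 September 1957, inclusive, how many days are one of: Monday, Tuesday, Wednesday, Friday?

408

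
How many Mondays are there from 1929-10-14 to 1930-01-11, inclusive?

1929-10-14 is a Monday.
From 1929-10-14 to 1930-01-11 is 90 days inclusive.
90 = 7 × 12 + 6, so there are 12 full weeks plus 6 extra days.
Each full week contributes one Monday: 12 so far.
The 6 extra days are Monday, Tuesday, Wednesday, Thursday, Friday, Saturday — 1 of them qualifies.
Total: 12 + 1 = 13.

13 Mondays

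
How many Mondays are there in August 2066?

5

August 1, 2066 is a Sunday.
The range spans 31 days (inclusive of both endpoints).
31 = 7 × 4 + 3, so there are 4 full weeks plus 3 extra days.
Each full week contributes one Monday: 4 so far.
The 3 extra days are Sunday, Monday, Tuesday — 1 of them qualifies.
Total: 4 + 1 = 5.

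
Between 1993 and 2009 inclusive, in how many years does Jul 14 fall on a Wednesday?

Day of week of July 14 in each year:
1993: Wed ✓, 1994: Thu, 1995: Fri, 1996: Sun, 1997: Mon, 1998: Tue, 1999: Wed ✓, 2000: Fri, 2001: Sat, 2002: Sun, 2003: Mon, 2004: Wed ✓, 2005: Thu, 2006: Fri, 2007: Sat, 2008: Mon, 2009: Tue
Wednesdays: 1993, 1999, 2004.

3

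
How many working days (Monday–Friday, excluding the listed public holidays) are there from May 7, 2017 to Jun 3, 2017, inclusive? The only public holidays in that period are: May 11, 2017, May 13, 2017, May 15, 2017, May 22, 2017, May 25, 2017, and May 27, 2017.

May 7, 2017 is a Sunday.
The range spans 28 days (inclusive of both endpoints).
28 = 7 × 4, so the span is exactly 4 full weeks.
Each full week contributes 5 weekdays (Mon–Fri): 4 × 5 = 20.
Total: 20.
Holidays: May 11, 2017 (Thu); May 13, 2017 (Sat); May 15, 2017 (Mon); May 22, 2017 (Mon); May 25, 2017 (Thu); May 27, 2017 (Sat).
4 of the 6 holidays fall on weekdays; the rest are weekends and were already excluded.
Business days: 20 − 4 = 16.

16 working days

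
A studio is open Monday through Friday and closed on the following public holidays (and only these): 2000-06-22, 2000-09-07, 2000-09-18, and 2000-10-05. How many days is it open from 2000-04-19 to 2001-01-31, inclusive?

202

2000-04-19 is a Wednesday.
From 2000-04-19 to 2001-01-31 is 288 days inclusive.
288 = 7 × 41 + 1, so there are 41 full weeks plus 1 extra day.
Each full week contributes 5 weekdays (Mon–Fri): 41 × 5 = 205.
The 1 extra day is Wed — 1 of them qualifies.
Total: 205 + 1 = 206.
Holidays: 2000-06-22 (Thu); 2000-09-07 (Thu); 2000-09-18 (Mon); 2000-10-05 (Thu).
All 4 holidays fall on weekdays, so subtract 4.
Business days: 206 − 4 = 202.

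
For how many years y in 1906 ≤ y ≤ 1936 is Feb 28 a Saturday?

Day of week of February 28 in each year:
1906: Wed, 1907: Thu, 1908: Fri, 1909: Sun, 1910: Mon, 1911: Tue, 1912: Wed, 1913: Fri, 1914: Sat ✓, 1915: Sun, 1916: Mon, 1917: Wed, 1918: Thu, 1919: Fri, 1920: Sat ✓, 1921: Mon, 1922: Tue, 1923: Wed, 1924: Thu, 1925: Sat ✓, 1926: Sun, 1927: Mon, 1928: Tue, 1929: Thu, 1930: Fri, 1931: Sat ✓, 1932: Sun, 1933: Tue, 1934: Wed, 1935: Thu, 1936: Fri
Saturdays: 1914, 1920, 1925, 1931.

4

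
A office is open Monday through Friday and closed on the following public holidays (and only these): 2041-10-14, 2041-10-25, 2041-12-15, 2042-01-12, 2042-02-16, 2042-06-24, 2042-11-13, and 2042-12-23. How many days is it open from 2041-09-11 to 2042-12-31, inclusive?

336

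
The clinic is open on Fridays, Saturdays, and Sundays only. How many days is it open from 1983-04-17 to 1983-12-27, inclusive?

1983-04-17 is a Sunday.
The range spans 255 days (inclusive of both endpoints).
255 = 7 × 36 + 3, so there are 36 full weeks plus 3 extra days.
Each full week contributes 3 days from the set (Fri, Sat, Sun): 36 × 3 = 108.
The 3 extra days are Sunday, Monday, Tuesday — 1 of them qualifies.
Total: 108 + 1 = 109.

109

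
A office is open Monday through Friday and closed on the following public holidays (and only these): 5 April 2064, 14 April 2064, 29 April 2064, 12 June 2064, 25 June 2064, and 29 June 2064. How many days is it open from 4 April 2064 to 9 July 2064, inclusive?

65 working days

4 April 2064 is a Friday.
The range spans 97 days (inclusive of both endpoints).
97 = 7 × 13 + 6, so there are 13 full weeks plus 6 extra days.
Each full week contributes 5 weekdays (Mon–Fri): 13 × 5 = 65.
The 6 extra days are Friday, Saturday, Sunday, Monday, Tuesday, Wednesday — 4 of them qualify.
Total: 65 + 4 = 69.
Holidays: 5 April 2064 (Sat); 14 April 2064 (Mon); 29 April 2064 (Tue); 12 June 2064 (Thu); 25 June 2064 (Wed); 29 June 2064 (Sun).
4 of the 6 holidays fall on weekdays; the rest are weekends and were already excluded.
Business days: 69 − 4 = 65.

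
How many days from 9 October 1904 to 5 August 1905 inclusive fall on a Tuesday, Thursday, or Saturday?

9 October 1904 is a Sunday.
The range spans 301 days (inclusive of both endpoints).
301 = 7 × 43, so the span is exactly 43 full weeks.
Each full week contributes 3 days from the set (Tue, Thu, Sat): 43 × 3 = 129.
Total: 129.

129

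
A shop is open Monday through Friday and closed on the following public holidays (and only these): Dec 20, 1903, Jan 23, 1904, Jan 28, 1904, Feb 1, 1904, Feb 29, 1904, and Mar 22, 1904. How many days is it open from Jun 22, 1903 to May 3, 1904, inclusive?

Jun 22, 1903 is a Monday.
The range spans 317 days (inclusive of both endpoints).
317 = 7 × 45 + 2, so there are 45 full weeks plus 2 extra days.
Each full week contributes 5 weekdays (Mon–Fri): 45 × 5 = 225.
The 2 extra days are Monday, Tuesday — 2 of them qualify.
Total: 225 + 2 = 227.
Holidays: Dec 20, 1903 (Sun); Jan 23, 1904 (Sat); Jan 28, 1904 (Thu); Feb 1, 1904 (Mon); Feb 29, 1904 (Mon); Mar 22, 1904 (Tue).
4 of the 6 holidays fall on weekdays; the rest are weekends and were already excluded.
Business days: 227 − 4 = 223.

223 working days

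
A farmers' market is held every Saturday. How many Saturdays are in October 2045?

4

Oct 1, 2045 is a Sunday.
That's 31 days from start to end, counting both.
31 = 7 × 4 + 3, so there are 4 full weeks plus 3 extra days.
Each full week contributes one Saturday: 4 so far.
The 3 extra days are Sunday, Monday, Tuesday — none qualify.
Total: 4 + 0 = 4.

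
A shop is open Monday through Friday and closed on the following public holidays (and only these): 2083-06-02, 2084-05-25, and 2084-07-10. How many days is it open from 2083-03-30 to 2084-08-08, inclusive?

353

2083-03-30 is a Tuesday.
From 2083-03-30 to 2084-08-08 is 498 days inclusive.
498 = 7 × 71 + 1, so there are 71 full weeks plus 1 extra day.
Each full week contributes 5 weekdays (Mon–Fri): 71 × 5 = 355.
The 1 extra day is Tue — 1 of them qualifies.
Total: 355 + 1 = 356.
Holidays: 2083-06-02 (Wed); 2084-05-25 (Thu); 2084-07-10 (Mon).
All 3 holidays fall on weekdays, so subtract 3.
Business days: 356 − 3 = 353.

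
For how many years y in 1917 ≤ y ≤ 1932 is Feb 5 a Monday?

Day of week of February 5 in each year:
1917: Mon ✓, 1918: Tue, 1919: Wed, 1920: Thu, 1921: Sat, 1922: Sun, 1923: Mon ✓, 1924: Tue, 1925: Thu, 1926: Fri, 1927: Sat, 1928: Sun, 1929: Tue, 1930: Wed, 1931: Thu, 1932: Fri
Mondays: 1917, 1923.

2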